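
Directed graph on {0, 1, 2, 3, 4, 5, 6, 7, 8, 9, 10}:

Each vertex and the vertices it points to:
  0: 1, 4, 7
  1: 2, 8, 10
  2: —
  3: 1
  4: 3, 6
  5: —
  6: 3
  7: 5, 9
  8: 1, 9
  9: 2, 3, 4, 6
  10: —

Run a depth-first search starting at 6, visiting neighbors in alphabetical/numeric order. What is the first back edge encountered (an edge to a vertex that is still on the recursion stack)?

DFS from 6 (visiting neighbors in alphabetical/numeric order); mark gray on enter, black on exit:
6 gray
  3 gray
    1 gray
      2 gray
      2 black
      8 gray
        8→1: 1 is gray → back edge
First back edge: 8 → 1.

8→1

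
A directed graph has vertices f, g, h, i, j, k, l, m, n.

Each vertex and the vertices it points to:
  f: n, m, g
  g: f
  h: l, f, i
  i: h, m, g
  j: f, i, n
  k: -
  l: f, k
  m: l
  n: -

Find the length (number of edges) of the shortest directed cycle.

2

For each vertex v, BFS finds the shortest path from v back to v.
The shortest such closed walk is i → h → i, length 2.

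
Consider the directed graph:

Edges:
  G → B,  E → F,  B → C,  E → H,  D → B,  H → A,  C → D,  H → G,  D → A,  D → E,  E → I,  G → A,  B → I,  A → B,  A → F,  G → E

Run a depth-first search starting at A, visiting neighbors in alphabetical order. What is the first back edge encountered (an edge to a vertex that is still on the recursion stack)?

DFS from A (visiting neighbors in alphabetical order); mark gray on enter, black on exit:
A gray
  B gray
    C gray
      D gray
        D→A: A is gray → back edge
First back edge: D → A.

D->A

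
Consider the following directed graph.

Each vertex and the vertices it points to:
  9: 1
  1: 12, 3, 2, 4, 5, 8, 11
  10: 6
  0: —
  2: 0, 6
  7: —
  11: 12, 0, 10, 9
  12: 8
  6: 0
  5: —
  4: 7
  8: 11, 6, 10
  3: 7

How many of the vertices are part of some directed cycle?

5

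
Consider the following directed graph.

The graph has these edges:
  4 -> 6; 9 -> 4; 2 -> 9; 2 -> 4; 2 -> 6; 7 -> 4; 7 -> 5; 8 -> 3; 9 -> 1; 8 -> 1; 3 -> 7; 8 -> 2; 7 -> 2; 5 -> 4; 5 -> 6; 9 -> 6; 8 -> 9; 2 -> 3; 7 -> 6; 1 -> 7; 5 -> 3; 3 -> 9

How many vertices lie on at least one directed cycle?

6

A vertex is on a directed cycle iff it belongs to a strongly connected component of size ≥ 2 (or has a self-loop).
The vertices on cycles are {1, 2, 3, 5, 7, 9} — 6 in total.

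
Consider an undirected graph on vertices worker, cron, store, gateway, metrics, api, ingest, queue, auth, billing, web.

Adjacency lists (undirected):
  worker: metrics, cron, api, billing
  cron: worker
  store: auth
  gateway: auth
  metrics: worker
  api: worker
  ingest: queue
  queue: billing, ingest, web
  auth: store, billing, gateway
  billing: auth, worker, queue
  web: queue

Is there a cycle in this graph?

No

DFS, tracking each vertex's parent; an edge to a visited non-parent vertex closes a cycle.
Start from ingest:
visit ingest (parent –)
  visit queue (parent ingest)
    visit billing (parent queue)
      visit auth (parent billing)
        visit store (parent auth)
          store–auth: parent, skip
        auth–billing: parent, skip
        visit gateway (parent auth)
          gateway–auth: parent, skip
      visit worker (parent billing)
        visit metrics (parent worker)
          metrics–worker: parent, skip
        visit cron (parent worker)
          cron–worker: parent, skip
        visit api (parent worker)
          api–worker: parent, skip
        worker–billing: parent, skip
      billing–queue: parent, skip
    queue–ingest: parent, skip
    visit web (parent queue)
      web–queue: parent, skip
No non-parent visited neighbor found — the graph is a forest.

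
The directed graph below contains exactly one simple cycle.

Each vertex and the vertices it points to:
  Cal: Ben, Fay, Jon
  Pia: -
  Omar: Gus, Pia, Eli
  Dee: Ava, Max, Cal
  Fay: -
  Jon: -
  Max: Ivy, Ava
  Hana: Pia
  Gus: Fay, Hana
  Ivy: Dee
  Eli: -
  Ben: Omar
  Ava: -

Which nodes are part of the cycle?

Dee, Ivy, Max

DFS with gray/black marking from Max:
Max gray
  Ivy gray
    Dee gray
      Ava gray
      Ava black
      Dee→Max: Max is gray → back edge
Back edge closes the cycle Max → Ivy → Dee → Max; its vertices are {Dee, Ivy, Max}.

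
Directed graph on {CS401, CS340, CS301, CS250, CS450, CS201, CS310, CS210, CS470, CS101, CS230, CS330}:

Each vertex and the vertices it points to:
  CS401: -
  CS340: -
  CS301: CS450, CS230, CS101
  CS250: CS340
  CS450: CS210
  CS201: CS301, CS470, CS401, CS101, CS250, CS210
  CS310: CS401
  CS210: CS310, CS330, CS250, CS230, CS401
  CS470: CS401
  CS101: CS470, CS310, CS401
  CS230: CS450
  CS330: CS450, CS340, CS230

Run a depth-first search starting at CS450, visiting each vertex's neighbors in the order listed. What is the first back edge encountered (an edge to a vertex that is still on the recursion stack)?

DFS from CS450 (visiting each vertex's neighbors in the order listed); mark gray on enter, black on exit:
CS450 gray
  CS210 gray
    CS310 gray
      CS401 gray
      CS401 black
    CS310 black
    CS330 gray
      CS330→CS450: CS450 is gray → back edge
First back edge: CS330 → CS450.

CS330→CS450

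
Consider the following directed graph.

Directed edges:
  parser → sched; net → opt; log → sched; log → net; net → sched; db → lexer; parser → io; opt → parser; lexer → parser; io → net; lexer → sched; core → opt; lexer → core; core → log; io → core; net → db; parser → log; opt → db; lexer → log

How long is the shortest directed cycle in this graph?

4

For each vertex v, BFS finds the shortest path from v back to v.
The shortest such closed walk is io → core → opt → parser → io, length 4.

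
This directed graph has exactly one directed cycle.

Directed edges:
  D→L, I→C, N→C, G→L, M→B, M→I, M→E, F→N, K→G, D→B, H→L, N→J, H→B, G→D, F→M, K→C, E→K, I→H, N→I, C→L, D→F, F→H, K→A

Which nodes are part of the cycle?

DFS with gray/black marking from F:
F gray
  N gray
    J gray
    J black
    C gray
      L gray
      L black
    C black
    I gray
      H gray
        H→L: L black — skip
        B gray
        B black
      H black
      I→C: C black — skip
    I black
  N black
  M gray
    M→B: B black — skip
    M→I: I black — skip
    E gray
      K gray
        K→C: C black — skip
        G gray
          G→L: L black — skip
          D gray
            D→F: F is gray → back edge
Back edge closes the cycle F → M → E → K → G → D → F; its vertices are {D, E, F, G, K, M}.

D, E, F, G, K, M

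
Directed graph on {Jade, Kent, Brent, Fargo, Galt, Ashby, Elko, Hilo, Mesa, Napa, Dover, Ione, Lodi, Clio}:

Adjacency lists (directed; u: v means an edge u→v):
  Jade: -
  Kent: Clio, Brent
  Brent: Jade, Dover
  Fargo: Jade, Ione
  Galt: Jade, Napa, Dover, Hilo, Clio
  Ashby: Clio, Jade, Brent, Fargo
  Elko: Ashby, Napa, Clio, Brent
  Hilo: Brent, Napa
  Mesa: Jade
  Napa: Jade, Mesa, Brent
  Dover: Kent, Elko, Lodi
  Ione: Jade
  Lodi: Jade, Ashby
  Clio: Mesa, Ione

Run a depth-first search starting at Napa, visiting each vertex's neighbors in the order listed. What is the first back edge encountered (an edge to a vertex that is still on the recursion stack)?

Kent->Brent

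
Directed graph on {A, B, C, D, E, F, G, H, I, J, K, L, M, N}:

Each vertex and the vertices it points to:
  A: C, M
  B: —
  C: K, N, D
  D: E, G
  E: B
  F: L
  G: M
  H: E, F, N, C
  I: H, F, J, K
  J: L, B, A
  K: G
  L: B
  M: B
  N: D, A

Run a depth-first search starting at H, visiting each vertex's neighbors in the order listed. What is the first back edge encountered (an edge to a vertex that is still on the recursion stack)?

DFS from H (visiting each vertex's neighbors in the order listed); mark gray on enter, black on exit:
H gray
  E gray
    B gray
    B black
  E black
  F gray
    L gray
      L→B: B black — skip
    L black
  F black
  N gray
    D gray
      D→E: E black — skip
      G gray
        M gray
          M→B: B black — skip
        M black
      G black
    D black
    A gray
      C gray
        K gray
          K→G: G black — skip
        K black
        C→N: N is gray → back edge
First back edge: C → N.

C→N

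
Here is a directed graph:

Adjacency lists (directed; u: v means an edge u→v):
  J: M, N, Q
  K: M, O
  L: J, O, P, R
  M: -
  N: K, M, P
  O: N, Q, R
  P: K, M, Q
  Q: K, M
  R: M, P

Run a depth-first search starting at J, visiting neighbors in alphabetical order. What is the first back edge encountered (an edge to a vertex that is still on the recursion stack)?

O→N

DFS from J (visiting neighbors in alphabetical order); mark gray on enter, black on exit:
J gray
  M gray
  M black
  N gray
    K gray
      K→M: M black — skip
      O gray
        O→N: N is gray → back edge
First back edge: O → N.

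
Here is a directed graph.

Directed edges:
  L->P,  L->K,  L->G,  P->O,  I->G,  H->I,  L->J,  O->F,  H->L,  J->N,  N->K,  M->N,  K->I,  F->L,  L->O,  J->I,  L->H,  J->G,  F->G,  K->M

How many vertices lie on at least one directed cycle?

8

A vertex is on a directed cycle iff it belongs to a strongly connected component of size ≥ 2 (or has a self-loop).
The vertices on cycles are {F, H, K, L, M, N, O, P} — 8 in total.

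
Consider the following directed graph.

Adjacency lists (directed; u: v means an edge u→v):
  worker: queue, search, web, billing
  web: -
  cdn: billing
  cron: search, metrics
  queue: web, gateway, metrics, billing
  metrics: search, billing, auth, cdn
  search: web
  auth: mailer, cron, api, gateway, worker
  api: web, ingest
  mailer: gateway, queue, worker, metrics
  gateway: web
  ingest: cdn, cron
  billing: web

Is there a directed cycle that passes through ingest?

Yes

ingest is on a cycle iff ingest can reach itself via ≥1 edge.
ingest → cron → metrics → auth → api → ingest — yes.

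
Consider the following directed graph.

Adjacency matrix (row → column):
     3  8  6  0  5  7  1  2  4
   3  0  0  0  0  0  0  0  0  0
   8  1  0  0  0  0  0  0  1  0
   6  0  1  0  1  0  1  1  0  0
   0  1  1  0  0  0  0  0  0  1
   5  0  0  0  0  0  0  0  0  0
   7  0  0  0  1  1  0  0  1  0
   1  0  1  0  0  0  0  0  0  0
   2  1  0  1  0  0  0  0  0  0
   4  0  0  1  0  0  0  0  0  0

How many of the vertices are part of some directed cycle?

A vertex is on a directed cycle iff it belongs to a strongly connected component of size ≥ 2 (or has a self-loop).
The vertices on cycles are {0, 1, 2, 4, 6, 7, 8} — 7 in total.

7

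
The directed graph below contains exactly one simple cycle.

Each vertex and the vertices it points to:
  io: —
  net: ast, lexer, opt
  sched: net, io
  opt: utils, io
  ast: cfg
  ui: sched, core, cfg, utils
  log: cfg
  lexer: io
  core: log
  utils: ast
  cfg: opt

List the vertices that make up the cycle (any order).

ast, cfg, opt, utils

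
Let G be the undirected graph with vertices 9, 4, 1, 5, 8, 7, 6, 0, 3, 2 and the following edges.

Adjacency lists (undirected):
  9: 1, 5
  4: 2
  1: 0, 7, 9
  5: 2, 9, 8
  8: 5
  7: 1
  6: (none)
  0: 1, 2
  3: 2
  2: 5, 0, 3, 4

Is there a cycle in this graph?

Yes

DFS, tracking each vertex's parent; an edge to a visited non-parent vertex closes a cycle.
Start from 6:
visit 6 (parent –)
visit 9 (parent –)
  visit 1 (parent 9)
    visit 0 (parent 1)
      0–1: parent, skip
      visit 2 (parent 0)
        visit 5 (parent 2)
          5–2: parent, skip
          5–9: 9 visited and ≠ parent → cycle
Cycle: 9 – 1 – 0 – 2 – 5 – 9.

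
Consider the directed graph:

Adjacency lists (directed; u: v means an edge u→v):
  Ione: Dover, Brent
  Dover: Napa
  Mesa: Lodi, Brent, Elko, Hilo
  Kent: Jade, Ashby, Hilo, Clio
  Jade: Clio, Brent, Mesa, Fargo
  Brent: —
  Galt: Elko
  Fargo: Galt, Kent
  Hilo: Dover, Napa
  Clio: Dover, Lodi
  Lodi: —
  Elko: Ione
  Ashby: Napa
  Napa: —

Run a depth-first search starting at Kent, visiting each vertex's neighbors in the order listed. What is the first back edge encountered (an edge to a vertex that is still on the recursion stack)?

Fargo→Kent

DFS from Kent (visiting each vertex's neighbors in the order listed); mark gray on enter, black on exit:
Kent gray
  Jade gray
    Clio gray
      Dover gray
        Napa gray
        Napa black
      Dover black
      Lodi gray
      Lodi black
    Clio black
    Brent gray
    Brent black
    Mesa gray
      Mesa→Lodi: Lodi black — skip
      Mesa→Brent: Brent black — skip
      Elko gray
        Ione gray
          Ione→Dover: Dover black — skip
          Ione→Brent: Brent black — skip
        Ione black
      Elko black
      Hilo gray
        Hilo→Dover: Dover black — skip
        Hilo→Napa: Napa black — skip
      Hilo black
    Mesa black
    Fargo gray
      Galt gray
        Galt→Elko: Elko black — skip
      Galt black
      Fargo→Kent: Kent is gray → back edge
First back edge: Fargo → Kent.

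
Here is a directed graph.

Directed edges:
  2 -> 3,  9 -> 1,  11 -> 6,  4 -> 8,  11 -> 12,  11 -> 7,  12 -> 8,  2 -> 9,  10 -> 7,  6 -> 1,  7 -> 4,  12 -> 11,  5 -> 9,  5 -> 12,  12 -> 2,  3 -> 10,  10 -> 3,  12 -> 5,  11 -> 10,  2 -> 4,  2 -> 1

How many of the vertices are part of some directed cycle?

A vertex is on a directed cycle iff it belongs to a strongly connected component of size ≥ 2 (or has a self-loop).
The vertices on cycles are {3, 5, 10, 11, 12} — 5 in total.

5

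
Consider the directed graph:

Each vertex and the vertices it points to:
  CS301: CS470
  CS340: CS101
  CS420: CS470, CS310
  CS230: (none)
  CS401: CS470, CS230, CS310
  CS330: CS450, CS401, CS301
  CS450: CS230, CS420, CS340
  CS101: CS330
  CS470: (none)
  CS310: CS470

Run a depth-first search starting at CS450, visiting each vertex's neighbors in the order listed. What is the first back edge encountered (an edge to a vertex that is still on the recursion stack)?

CS330->CS450

DFS from CS450 (visiting each vertex's neighbors in the order listed); mark gray on enter, black on exit:
CS450 gray
  CS230 gray
  CS230 black
  CS420 gray
    CS470 gray
    CS470 black
    CS310 gray
      CS310→CS470: CS470 black — skip
    CS310 black
  CS420 black
  CS340 gray
    CS101 gray
      CS330 gray
        CS330→CS450: CS450 is gray → back edge
First back edge: CS330 → CS450.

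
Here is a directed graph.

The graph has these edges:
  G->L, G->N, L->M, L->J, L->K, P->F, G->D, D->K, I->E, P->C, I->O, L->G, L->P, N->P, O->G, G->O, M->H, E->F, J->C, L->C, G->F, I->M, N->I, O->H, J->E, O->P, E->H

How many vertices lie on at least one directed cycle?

A vertex is on a directed cycle iff it belongs to a strongly connected component of size ≥ 2 (or has a self-loop).
The vertices on cycles are {G, I, L, N, O} — 5 in total.

5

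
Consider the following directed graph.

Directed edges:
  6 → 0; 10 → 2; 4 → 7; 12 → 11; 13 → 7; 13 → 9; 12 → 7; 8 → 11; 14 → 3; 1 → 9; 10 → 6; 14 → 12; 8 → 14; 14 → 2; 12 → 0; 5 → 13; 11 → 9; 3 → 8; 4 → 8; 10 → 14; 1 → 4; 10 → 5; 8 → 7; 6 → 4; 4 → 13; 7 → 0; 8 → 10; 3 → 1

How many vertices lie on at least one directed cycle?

7

A vertex is on a directed cycle iff it belongs to a strongly connected component of size ≥ 2 (or has a self-loop).
The vertices on cycles are {1, 3, 4, 6, 8, 10, 14} — 7 in total.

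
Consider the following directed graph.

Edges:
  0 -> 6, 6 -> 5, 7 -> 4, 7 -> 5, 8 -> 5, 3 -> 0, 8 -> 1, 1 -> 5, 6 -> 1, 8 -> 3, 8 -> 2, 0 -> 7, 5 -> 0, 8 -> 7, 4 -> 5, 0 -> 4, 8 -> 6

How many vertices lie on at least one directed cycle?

6

A vertex is on a directed cycle iff it belongs to a strongly connected component of size ≥ 2 (or has a self-loop).
The vertices on cycles are {0, 1, 4, 5, 6, 7} — 6 in total.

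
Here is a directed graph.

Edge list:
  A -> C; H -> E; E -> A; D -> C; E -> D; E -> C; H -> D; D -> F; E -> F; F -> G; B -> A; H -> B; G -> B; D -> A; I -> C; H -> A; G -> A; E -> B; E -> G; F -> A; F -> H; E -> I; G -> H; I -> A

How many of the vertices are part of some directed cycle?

5

A vertex is on a directed cycle iff it belongs to a strongly connected component of size ≥ 2 (or has a self-loop).
The vertices on cycles are {D, E, F, G, H} — 5 in total.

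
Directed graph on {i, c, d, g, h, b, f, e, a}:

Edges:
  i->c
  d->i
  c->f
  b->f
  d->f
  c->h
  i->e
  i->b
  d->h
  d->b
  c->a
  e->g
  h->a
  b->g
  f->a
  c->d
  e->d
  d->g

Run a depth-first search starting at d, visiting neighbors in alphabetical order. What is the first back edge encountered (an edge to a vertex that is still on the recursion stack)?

c->d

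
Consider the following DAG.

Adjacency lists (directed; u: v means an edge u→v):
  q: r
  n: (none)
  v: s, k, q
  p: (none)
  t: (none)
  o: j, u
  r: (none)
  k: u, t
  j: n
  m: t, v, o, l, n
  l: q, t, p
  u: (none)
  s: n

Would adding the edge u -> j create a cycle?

No

Adding u→j creates a cycle iff j can already reach u.
Explore from j: no path reaches u. The graph stays acyclic.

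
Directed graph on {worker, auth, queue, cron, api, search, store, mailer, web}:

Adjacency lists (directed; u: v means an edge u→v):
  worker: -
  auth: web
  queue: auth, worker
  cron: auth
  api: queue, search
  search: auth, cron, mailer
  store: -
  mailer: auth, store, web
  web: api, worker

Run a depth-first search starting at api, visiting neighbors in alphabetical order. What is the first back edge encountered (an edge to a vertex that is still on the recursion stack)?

web→api

DFS from api (visiting neighbors in alphabetical order); mark gray on enter, black on exit:
api gray
  queue gray
    auth gray
      web gray
        web→api: api is gray → back edge
First back edge: web → api.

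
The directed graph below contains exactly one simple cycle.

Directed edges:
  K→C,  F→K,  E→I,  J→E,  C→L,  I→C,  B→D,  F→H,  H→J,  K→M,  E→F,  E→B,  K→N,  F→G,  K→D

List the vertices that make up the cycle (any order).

DFS with gray/black marking from E:
E gray
  F gray
    H gray
      J gray
        J→E: E is gray → back edge
Back edge closes the cycle E → F → H → J → E; its vertices are {E, F, H, J}.

E, F, H, J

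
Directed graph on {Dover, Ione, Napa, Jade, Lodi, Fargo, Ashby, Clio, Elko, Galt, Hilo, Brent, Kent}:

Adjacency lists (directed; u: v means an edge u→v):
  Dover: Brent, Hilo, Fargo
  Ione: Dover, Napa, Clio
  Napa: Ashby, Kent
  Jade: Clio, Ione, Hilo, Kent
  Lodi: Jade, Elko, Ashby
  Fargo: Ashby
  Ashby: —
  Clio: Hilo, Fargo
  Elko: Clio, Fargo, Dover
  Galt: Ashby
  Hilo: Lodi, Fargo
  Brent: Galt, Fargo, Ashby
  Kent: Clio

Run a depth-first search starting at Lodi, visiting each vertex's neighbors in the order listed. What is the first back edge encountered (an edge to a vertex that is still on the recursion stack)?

DFS from Lodi (visiting each vertex's neighbors in the order listed); mark gray on enter, black on exit:
Lodi gray
  Jade gray
    Clio gray
      Hilo gray
        Hilo→Lodi: Lodi is gray → back edge
First back edge: Hilo → Lodi.

Hilo→Lodi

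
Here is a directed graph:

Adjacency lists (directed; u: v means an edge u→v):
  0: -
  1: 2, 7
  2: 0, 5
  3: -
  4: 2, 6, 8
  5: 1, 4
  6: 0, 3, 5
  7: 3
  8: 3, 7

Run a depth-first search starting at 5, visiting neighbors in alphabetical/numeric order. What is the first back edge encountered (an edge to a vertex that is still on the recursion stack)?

2->5

DFS from 5 (visiting neighbors in alphabetical/numeric order); mark gray on enter, black on exit:
5 gray
  1 gray
    2 gray
      0 gray
      0 black
      2→5: 5 is gray → back edge
First back edge: 2 → 5.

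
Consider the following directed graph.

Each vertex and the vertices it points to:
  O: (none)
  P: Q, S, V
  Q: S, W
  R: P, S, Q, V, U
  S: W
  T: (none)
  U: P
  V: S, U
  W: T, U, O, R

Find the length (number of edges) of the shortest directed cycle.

3

For each vertex v, BFS finds the shortest path from v back to v.
The shortest such closed walk is W → R → S → W, length 3.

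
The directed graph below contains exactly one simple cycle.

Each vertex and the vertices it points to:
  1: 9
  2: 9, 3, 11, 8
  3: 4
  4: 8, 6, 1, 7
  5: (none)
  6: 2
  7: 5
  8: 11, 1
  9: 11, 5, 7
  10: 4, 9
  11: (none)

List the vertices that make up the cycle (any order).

2, 3, 4, 6

DFS with gray/black marking from 4:
4 gray
  8 gray
    11 gray
    11 black
    1 gray
      9 gray
        9→11: 11 black — skip
        5 gray
        5 black
        7 gray
          7→5: 5 black — skip
        7 black
      9 black
    1 black
  8 black
  6 gray
    2 gray
      2→9: 9 black — skip
      3 gray
        3→4: 4 is gray → back edge
Back edge closes the cycle 4 → 6 → 2 → 3 → 4; its vertices are {2, 3, 4, 6}.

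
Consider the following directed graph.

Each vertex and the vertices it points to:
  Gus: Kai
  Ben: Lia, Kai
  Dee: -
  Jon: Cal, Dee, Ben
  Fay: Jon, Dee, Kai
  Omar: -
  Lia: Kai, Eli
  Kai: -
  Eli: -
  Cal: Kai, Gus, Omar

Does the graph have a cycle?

DFS with white/gray/black marking, starting from Cal:
Cal gray
  Kai gray
  Kai black
  Gus gray
    Gus→Kai: Kai black — skip
  Gus black
  Omar gray
  Omar black
Cal black
Ben gray
  Lia gray
    Lia→Kai: Kai black — skip
    Eli gray
    Eli black
  Lia black
  Ben→Kai: Kai black — skip
Ben black
Dee gray
Dee black
Jon gray
  Jon→Cal: Cal black — skip
  Jon→Dee: Dee black — skip
  Jon→Ben: Ben black — skip
Jon black
Fay gray
  Fay→Jon: Jon black — skip
  Fay→Dee: Dee black — skip
  Fay→Kai: Kai black — skip
Fay black
Every edge goes to a white or black vertex — no back edge, so the graph is acyclic.

No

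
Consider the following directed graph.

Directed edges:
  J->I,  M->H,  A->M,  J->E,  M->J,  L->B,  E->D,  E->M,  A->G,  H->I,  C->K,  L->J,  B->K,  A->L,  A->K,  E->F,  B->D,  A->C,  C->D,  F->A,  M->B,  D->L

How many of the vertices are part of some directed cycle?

9

A vertex is on a directed cycle iff it belongs to a strongly connected component of size ≥ 2 (or has a self-loop).
The vertices on cycles are {A, B, C, D, E, F, J, L, M} — 9 in total.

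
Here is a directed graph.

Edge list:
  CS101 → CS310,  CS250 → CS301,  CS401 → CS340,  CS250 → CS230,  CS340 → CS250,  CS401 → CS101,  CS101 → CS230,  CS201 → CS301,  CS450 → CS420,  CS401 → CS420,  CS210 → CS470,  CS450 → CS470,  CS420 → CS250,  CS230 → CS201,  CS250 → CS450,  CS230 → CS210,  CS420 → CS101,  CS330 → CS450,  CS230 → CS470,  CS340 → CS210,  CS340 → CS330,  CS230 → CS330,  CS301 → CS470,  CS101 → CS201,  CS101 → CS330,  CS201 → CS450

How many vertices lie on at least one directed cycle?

7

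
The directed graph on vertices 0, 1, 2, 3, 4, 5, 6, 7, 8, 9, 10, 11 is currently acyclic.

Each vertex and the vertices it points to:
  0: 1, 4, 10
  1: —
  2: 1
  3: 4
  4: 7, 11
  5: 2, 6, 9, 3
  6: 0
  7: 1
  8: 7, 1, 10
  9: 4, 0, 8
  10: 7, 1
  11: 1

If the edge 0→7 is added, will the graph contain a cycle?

No

Adding 0→7 creates a cycle iff 7 can already reach 0.
Explore from 7: no path reaches 0. The graph stays acyclic.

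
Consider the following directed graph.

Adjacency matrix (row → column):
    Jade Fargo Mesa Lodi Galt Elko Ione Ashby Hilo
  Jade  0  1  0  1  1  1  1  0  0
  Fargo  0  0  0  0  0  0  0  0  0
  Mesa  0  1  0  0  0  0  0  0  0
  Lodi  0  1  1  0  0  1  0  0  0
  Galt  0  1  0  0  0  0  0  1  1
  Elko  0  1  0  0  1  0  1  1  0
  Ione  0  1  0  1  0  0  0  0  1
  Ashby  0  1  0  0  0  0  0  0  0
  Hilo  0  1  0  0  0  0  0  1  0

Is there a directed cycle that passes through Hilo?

No

Hilo lies on a cycle iff there is a path from Hilo back to itself.
Exploring from Hilo, it never reaches itself; equivalently, its strongly connected component is a singleton.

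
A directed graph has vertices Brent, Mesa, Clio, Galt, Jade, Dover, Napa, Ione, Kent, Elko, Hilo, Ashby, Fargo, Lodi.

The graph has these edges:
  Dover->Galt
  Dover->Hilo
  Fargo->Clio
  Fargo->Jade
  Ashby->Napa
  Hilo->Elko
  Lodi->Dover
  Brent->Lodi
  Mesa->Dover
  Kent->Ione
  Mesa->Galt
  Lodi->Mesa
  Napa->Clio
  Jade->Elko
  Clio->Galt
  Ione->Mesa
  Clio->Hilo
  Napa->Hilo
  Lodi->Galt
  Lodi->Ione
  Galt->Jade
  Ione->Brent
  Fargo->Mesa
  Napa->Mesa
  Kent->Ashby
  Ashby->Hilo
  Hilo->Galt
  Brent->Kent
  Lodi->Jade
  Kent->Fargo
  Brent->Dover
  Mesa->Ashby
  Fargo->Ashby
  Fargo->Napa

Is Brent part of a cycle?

Yes

Brent is on a cycle iff Brent can reach itself via ≥1 edge.
Brent → Lodi → Ione → Brent — yes.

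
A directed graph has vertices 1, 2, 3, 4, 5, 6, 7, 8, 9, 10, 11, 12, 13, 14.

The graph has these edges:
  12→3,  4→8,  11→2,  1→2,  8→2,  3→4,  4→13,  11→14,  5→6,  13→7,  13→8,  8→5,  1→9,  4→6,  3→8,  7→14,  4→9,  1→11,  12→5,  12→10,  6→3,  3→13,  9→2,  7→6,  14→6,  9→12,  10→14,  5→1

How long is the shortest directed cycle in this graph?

For each vertex v, BFS finds the shortest path from v back to v.
The shortest such closed walk is 3 → 4 → 6 → 3, length 3.

3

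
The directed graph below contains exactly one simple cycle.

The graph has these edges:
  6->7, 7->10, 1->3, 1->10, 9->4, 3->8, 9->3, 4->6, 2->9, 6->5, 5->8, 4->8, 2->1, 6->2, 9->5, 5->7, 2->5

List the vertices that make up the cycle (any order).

DFS with gray/black marking from 9:
9 gray
  3 gray
    8 gray
    8 black
  3 black
  5 gray
    7 gray
      10 gray
      10 black
    7 black
    5→8: 8 black — skip
  5 black
  4 gray
    6 gray
      6→5: 5 black — skip
      2 gray
        1 gray
          1→3: 3 black — skip
          1→10: 10 black — skip
        1 black
        2→9: 9 is gray → back edge
Back edge closes the cycle 9 → 4 → 6 → 2 → 9; its vertices are {2, 4, 6, 9}.

2, 4, 6, 9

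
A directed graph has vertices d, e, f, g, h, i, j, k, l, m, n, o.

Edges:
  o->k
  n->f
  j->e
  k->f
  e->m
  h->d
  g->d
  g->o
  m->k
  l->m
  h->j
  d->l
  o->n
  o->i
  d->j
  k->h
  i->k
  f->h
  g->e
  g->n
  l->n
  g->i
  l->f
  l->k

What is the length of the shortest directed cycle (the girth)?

4

For each vertex v, BFS finds the shortest path from v back to v.
The shortest such closed walk is d → l → k → h → d, length 4.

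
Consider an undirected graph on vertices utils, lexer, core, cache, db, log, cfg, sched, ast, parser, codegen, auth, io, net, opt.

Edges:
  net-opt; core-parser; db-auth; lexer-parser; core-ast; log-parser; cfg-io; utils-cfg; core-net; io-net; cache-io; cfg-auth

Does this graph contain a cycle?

DFS, tracking each vertex's parent; an edge to a visited non-parent vertex closes a cycle.
Start from sched:
visit sched (parent –)
visit utils (parent –)
  visit cfg (parent utils)
    visit auth (parent cfg)
      visit db (parent auth)
        db–auth: parent, skip
      auth–cfg: parent, skip
    visit io (parent cfg)
      io–cfg: parent, skip
      visit cache (parent io)
        cache–io: parent, skip
      visit net (parent io)
        visit opt (parent net)
          opt–net: parent, skip
        visit core (parent net)
          core–net: parent, skip
          visit parser (parent core)
            visit lexer (parent parser)
              lexer–parser: parent, skip
            visit log (parent parser)
              log–parser: parent, skip
            parser–core: parent, skip
          visit ast (parent core)
            ast–core: parent, skip
        net–io: parent, skip
    cfg–utils: parent, skip
visit codegen (parent –)
No non-parent visited neighbor found — the graph is a forest.

No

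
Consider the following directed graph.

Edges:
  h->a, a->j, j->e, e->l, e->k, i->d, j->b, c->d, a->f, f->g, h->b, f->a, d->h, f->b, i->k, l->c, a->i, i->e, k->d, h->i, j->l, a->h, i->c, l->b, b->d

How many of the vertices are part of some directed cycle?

11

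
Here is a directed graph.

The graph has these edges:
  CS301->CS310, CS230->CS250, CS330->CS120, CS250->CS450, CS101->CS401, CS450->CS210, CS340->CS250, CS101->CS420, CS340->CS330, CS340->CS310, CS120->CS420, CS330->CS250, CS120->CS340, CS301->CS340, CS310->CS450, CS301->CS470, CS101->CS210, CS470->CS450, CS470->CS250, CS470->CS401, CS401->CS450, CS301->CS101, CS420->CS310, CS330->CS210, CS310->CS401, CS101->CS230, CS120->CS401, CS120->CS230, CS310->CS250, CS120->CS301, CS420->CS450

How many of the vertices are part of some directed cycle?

4

A vertex is on a directed cycle iff it belongs to a strongly connected component of size ≥ 2 (or has a self-loop).
The vertices on cycles are {CS120, CS301, CS330, CS340} — 4 in total.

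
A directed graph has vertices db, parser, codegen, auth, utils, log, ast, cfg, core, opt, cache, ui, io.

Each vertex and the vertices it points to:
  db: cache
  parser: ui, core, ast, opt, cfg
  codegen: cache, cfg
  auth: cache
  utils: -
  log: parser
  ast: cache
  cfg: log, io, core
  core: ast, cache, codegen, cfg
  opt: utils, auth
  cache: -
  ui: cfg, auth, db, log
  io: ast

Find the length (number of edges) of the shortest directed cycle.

2

For each vertex v, BFS finds the shortest path from v back to v.
The shortest such closed walk is core → cfg → core, length 2.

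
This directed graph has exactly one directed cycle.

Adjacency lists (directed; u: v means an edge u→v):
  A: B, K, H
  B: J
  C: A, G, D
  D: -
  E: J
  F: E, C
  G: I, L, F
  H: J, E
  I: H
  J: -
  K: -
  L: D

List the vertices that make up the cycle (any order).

C, F, G

DFS with gray/black marking from C:
C gray
  A gray
    B gray
      J gray
      J black
    B black
    K gray
    K black
    H gray
      H→J: J black — skip
      E gray
        E→J: J black — skip
      E black
    H black
  A black
  G gray
    I gray
      I→H: H black — skip
    I black
    L gray
      D gray
      D black
    L black
    F gray
      F→E: E black — skip
      F→C: C is gray → back edge
Back edge closes the cycle C → G → F → C; its vertices are {C, F, G}.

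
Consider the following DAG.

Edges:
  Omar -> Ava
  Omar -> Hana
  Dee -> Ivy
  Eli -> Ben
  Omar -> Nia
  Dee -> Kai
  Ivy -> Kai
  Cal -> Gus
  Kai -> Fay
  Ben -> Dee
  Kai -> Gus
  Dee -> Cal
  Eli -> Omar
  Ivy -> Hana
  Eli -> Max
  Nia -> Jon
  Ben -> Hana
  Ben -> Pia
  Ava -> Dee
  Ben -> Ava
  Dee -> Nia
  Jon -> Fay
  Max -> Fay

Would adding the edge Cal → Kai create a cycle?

No

Adding Cal→Kai creates a cycle iff Kai can already reach Cal.
Explore from Kai: no path reaches Cal. The graph stays acyclic.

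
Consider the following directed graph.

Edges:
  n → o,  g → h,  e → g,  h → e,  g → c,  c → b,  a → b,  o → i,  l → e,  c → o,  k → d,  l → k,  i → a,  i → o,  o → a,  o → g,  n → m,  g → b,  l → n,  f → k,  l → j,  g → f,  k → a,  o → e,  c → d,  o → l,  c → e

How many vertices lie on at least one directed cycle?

8

A vertex is on a directed cycle iff it belongs to a strongly connected component of size ≥ 2 (or has a self-loop).
The vertices on cycles are {c, e, g, h, i, l, n, o} — 8 in total.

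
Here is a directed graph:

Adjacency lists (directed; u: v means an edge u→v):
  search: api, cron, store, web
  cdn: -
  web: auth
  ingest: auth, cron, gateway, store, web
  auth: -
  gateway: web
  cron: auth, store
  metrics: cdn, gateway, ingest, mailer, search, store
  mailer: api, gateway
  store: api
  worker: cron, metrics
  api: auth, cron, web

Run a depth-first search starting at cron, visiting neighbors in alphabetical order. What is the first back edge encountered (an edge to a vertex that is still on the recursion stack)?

DFS from cron (visiting neighbors in alphabetical order); mark gray on enter, black on exit:
cron gray
  auth gray
  auth black
  store gray
    api gray
      api→auth: auth black — skip
      api→cron: cron is gray → back edge
First back edge: api → cron.

api→cron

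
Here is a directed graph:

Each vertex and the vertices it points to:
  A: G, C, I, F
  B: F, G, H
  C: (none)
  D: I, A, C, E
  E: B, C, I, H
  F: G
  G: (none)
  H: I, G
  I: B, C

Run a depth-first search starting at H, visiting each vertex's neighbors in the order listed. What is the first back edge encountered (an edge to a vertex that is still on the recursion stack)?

B->H

DFS from H (visiting each vertex's neighbors in the order listed); mark gray on enter, black on exit:
H gray
  I gray
    B gray
      F gray
        G gray
        G black
      F black
      B→G: G black — skip
      B→H: H is gray → back edge
First back edge: B → H.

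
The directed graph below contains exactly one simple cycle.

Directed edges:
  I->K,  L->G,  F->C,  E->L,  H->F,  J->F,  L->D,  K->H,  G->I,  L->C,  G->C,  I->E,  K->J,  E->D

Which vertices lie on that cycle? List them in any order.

E, G, I, L

DFS with gray/black marking from I:
I gray
  E gray
    D gray
    D black
    L gray
      C gray
      C black
      G gray
        G→C: C black — skip
        G→I: I is gray → back edge
Back edge closes the cycle I → E → L → G → I; its vertices are {E, G, I, L}.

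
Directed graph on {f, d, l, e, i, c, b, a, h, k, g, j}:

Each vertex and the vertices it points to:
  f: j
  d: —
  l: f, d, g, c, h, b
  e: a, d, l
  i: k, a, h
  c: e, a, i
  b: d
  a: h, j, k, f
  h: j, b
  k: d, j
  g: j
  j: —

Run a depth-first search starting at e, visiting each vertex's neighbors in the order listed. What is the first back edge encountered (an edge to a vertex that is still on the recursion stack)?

DFS from e (visiting each vertex's neighbors in the order listed); mark gray on enter, black on exit:
e gray
  a gray
    h gray
      j gray
      j black
      b gray
        d gray
        d black
      b black
    h black
    a→j: j black — skip
    k gray
      k→d: d black — skip
      k→j: j black — skip
    k black
    f gray
      f→j: j black — skip
    f black
  a black
  e→d: d black — skip
  l gray
    l→f: f black — skip
    l→d: d black — skip
    g gray
      g→j: j black — skip
    g black
    c gray
      c→e: e is gray → back edge
First back edge: c → e.

c->e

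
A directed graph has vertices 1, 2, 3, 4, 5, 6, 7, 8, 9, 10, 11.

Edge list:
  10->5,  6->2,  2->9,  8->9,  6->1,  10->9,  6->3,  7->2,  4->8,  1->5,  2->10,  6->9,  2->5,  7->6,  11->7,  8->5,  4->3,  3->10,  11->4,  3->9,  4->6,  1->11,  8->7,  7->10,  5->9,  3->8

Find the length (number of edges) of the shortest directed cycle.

4

For each vertex v, BFS finds the shortest path from v back to v.
The shortest such closed walk is 11 → 7 → 6 → 1 → 11, length 4.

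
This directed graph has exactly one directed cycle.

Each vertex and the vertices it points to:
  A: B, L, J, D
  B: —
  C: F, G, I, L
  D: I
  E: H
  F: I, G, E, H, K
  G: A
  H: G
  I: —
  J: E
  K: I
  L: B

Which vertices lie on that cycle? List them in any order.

DFS with gray/black marking from E:
E gray
  H gray
    G gray
      A gray
        B gray
        B black
        L gray
          L→B: B black — skip
        L black
        J gray
          J→E: E is gray → back edge
Back edge closes the cycle E → H → G → A → J → E; its vertices are {A, E, G, H, J}.

A, E, G, H, J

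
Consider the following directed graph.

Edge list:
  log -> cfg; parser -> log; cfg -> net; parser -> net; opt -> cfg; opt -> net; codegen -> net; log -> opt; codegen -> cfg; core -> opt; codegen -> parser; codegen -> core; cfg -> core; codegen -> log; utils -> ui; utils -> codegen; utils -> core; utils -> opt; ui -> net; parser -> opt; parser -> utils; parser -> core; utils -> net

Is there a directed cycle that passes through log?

No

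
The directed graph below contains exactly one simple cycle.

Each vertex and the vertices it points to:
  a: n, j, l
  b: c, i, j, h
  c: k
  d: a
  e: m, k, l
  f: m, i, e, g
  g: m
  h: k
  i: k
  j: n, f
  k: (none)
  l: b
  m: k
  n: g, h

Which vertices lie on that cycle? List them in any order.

b, e, f, j, l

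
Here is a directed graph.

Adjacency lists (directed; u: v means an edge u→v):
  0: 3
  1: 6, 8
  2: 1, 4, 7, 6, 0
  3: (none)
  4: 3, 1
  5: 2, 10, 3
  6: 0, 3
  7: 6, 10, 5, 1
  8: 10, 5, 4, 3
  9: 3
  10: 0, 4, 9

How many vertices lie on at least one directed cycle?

A vertex is on a directed cycle iff it belongs to a strongly connected component of size ≥ 2 (or has a self-loop).
The vertices on cycles are {1, 2, 4, 5, 7, 8, 10} — 7 in total.

7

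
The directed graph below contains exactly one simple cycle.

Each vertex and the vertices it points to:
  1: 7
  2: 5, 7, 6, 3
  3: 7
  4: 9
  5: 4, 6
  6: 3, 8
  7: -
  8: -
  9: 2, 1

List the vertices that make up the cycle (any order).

DFS with gray/black marking from 2:
2 gray
  5 gray
    4 gray
      9 gray
        9→2: 2 is gray → back edge
Back edge closes the cycle 2 → 5 → 4 → 9 → 2; its vertices are {2, 4, 5, 9}.

2, 4, 5, 9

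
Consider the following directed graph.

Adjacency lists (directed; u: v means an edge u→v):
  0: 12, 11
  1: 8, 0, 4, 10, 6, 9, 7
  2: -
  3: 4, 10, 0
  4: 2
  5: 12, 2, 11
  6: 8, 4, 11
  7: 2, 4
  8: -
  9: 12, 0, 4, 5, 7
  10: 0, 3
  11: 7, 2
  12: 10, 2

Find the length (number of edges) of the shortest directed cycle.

2

For each vertex v, BFS finds the shortest path from v back to v.
The shortest such closed walk is 10 → 3 → 10, length 2.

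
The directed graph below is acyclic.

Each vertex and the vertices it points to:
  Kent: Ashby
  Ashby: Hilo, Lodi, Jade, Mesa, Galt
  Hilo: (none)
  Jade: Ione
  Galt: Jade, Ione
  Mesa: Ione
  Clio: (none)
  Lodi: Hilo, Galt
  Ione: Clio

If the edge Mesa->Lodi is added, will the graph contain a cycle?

No

Adding Mesa→Lodi creates a cycle iff Lodi can already reach Mesa.
Explore from Lodi: no path reaches Mesa. The graph stays acyclic.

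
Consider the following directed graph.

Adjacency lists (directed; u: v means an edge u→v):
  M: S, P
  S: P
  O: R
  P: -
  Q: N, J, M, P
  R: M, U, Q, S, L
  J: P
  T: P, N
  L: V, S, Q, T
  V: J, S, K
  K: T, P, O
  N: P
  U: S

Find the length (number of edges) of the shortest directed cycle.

For each vertex v, BFS finds the shortest path from v back to v.
The shortest such closed walk is O → R → L → V → K → O, length 5.

5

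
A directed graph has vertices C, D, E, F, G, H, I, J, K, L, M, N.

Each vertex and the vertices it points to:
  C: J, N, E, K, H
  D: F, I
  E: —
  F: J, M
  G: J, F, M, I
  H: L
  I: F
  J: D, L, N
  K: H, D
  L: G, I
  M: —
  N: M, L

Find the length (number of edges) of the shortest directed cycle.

For each vertex v, BFS finds the shortest path from v back to v.
The shortest such closed walk is J → D → F → J, length 3.

3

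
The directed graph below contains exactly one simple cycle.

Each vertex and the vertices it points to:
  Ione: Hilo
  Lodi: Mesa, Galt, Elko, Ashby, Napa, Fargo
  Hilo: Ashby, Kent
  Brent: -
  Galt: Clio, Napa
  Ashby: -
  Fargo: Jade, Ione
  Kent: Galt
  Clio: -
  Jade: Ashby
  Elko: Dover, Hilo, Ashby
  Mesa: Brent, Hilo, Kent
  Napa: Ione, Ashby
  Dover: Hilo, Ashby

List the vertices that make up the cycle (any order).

DFS with gray/black marking from Galt:
Galt gray
  Clio gray
  Clio black
  Napa gray
    Ione gray
      Hilo gray
        Ashby gray
        Ashby black
        Kent gray
          Kent→Galt: Galt is gray → back edge
Back edge closes the cycle Galt → Napa → Ione → Hilo → Kent → Galt; its vertices are {Galt, Hilo, Ione, Kent, Napa}.

Galt, Hilo, Ione, Kent, Napa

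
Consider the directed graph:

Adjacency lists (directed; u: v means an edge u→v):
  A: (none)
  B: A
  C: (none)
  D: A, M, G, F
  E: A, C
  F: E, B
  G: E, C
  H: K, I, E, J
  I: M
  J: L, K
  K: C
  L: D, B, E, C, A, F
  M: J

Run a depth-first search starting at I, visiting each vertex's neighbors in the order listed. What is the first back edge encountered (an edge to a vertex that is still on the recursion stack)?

DFS from I (visiting each vertex's neighbors in the order listed); mark gray on enter, black on exit:
I gray
  M gray
    J gray
      L gray
        D gray
          A gray
          A black
          D→M: M is gray → back edge
First back edge: D → M.

D→M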